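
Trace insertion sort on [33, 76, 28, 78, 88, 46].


Initial: [33, 76, 28, 78, 88, 46]
Insert 76: [33, 76, 28, 78, 88, 46]
Insert 28: [28, 33, 76, 78, 88, 46]
Insert 78: [28, 33, 76, 78, 88, 46]
Insert 88: [28, 33, 76, 78, 88, 46]
Insert 46: [28, 33, 46, 76, 78, 88]

Sorted: [28, 33, 46, 76, 78, 88]


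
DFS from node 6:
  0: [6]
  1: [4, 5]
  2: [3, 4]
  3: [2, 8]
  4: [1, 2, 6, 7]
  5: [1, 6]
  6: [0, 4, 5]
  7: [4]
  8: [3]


Visit 6, push [5, 4, 0]
Visit 0, push []
Visit 4, push [7, 2, 1]
Visit 1, push [5]
Visit 5, push []
Visit 2, push [3]
Visit 3, push [8]
Visit 8, push []
Visit 7, push []

DFS order: [6, 0, 4, 1, 5, 2, 3, 8, 7]


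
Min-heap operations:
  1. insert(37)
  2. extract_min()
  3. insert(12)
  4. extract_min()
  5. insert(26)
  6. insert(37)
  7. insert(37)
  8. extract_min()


insert(37) -> [37]
extract_min()->37, []
insert(12) -> [12]
extract_min()->12, []
insert(26) -> [26]
insert(37) -> [26, 37]
insert(37) -> [26, 37, 37]
extract_min()->26, [37, 37]

Final heap: [37, 37]


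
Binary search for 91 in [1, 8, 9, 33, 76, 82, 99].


Step 1: lo=0, hi=6, mid=3, val=33
Step 2: lo=4, hi=6, mid=5, val=82
Step 3: lo=6, hi=6, mid=6, val=99

Not found


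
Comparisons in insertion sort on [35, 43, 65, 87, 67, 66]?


Algorithm: insertion sort
Input: [35, 43, 65, 87, 67, 66]
Sorted: [35, 43, 65, 66, 67, 87]

8


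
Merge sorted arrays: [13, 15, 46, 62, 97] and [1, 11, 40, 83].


Take 1 from B
Take 11 from B
Take 13 from A
Take 15 from A
Take 40 from B
Take 46 from A
Take 62 from A
Take 83 from B

Merged: [1, 11, 13, 15, 40, 46, 62, 83, 97]


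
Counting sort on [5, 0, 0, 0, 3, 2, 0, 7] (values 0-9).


Input: [5, 0, 0, 0, 3, 2, 0, 7]
Counts: [4, 0, 1, 1, 0, 1, 0, 1, 0, 0]

Sorted: [0, 0, 0, 0, 2, 3, 5, 7]


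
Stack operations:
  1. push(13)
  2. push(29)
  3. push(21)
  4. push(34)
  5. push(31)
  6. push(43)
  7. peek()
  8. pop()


push(13) -> [13]
push(29) -> [13, 29]
push(21) -> [13, 29, 21]
push(34) -> [13, 29, 21, 34]
push(31) -> [13, 29, 21, 34, 31]
push(43) -> [13, 29, 21, 34, 31, 43]
peek()->43
pop()->43, [13, 29, 21, 34, 31]

Final stack: [13, 29, 21, 34, 31]


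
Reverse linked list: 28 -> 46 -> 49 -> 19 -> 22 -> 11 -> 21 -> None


Step 1: curr=28, set curr.next=prev(None) | reversed so far: 28
Step 2: curr=46, set curr.next=prev(28) | reversed so far: 46 -> 28
Step 3: curr=49, set curr.next=prev(46) | reversed so far: 49 -> 46 -> 28
Step 4: curr=19, set curr.next=prev(49) | reversed so far: 19 -> 49 -> 46 -> 28
Step 5: curr=22, set curr.next=prev(19) | reversed so far: 22 -> 19 -> 49 -> 46 -> 28
Step 6: curr=11, set curr.next=prev(22) | reversed so far: 11 -> 22 -> 19 -> 49 -> 46 -> 28
Step 7: curr=21, set curr.next=prev(11) | reversed so far: 21 -> 11 -> 22 -> 19 -> 49 -> 46 -> 28

21 -> 11 -> 22 -> 19 -> 49 -> 46 -> 28 -> None


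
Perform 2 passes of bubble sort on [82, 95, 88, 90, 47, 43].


Initial: [82, 95, 88, 90, 47, 43]
Pass 1: [82, 88, 90, 47, 43, 95] (4 swaps)
Pass 2: [82, 88, 47, 43, 90, 95] (2 swaps)

After 2 passes: [82, 88, 47, 43, 90, 95]


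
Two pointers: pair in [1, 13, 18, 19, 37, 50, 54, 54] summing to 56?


lo=0(1)+hi=7(54)=55
lo=1(13)+hi=7(54)=67
lo=1(13)+hi=6(54)=67
lo=1(13)+hi=5(50)=63
lo=1(13)+hi=4(37)=50
lo=2(18)+hi=4(37)=55
lo=3(19)+hi=4(37)=56

Yes: 19+37=56


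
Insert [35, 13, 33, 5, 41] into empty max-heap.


Insert 35: [35]
Insert 13: [35, 13]
Insert 33: [35, 13, 33]
Insert 5: [35, 13, 33, 5]
Insert 41: [41, 35, 33, 5, 13]

Final heap: [41, 35, 33, 5, 13]


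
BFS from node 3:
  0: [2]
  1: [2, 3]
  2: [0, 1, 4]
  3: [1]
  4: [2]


Visit 3, enqueue [1]
Visit 1, enqueue [2]
Visit 2, enqueue [0, 4]
Visit 0, enqueue []
Visit 4, enqueue []

BFS order: [3, 1, 2, 0, 4]


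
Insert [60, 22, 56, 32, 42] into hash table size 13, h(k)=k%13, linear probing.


Insert 60: h=8 -> slot 8
Insert 22: h=9 -> slot 9
Insert 56: h=4 -> slot 4
Insert 32: h=6 -> slot 6
Insert 42: h=3 -> slot 3

Table: [None, None, None, 42, 56, None, 32, None, 60, 22, None, None, None]


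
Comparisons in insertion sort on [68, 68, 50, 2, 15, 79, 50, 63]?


Algorithm: insertion sort
Input: [68, 68, 50, 2, 15, 79, 50, 63]
Sorted: [2, 15, 50, 50, 63, 68, 68, 79]

19


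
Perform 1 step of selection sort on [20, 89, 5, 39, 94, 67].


Initial: [20, 89, 5, 39, 94, 67]
Step 1: min=5 at 2
  Swap: [5, 89, 20, 39, 94, 67]

After 1 step: [5, 89, 20, 39, 94, 67]


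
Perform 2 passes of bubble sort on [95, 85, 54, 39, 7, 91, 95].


Initial: [95, 85, 54, 39, 7, 91, 95]
Pass 1: [85, 54, 39, 7, 91, 95, 95] (5 swaps)
Pass 2: [54, 39, 7, 85, 91, 95, 95] (3 swaps)

After 2 passes: [54, 39, 7, 85, 91, 95, 95]


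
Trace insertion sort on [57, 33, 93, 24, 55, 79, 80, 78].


Initial: [57, 33, 93, 24, 55, 79, 80, 78]
Insert 33: [33, 57, 93, 24, 55, 79, 80, 78]
Insert 93: [33, 57, 93, 24, 55, 79, 80, 78]
Insert 24: [24, 33, 57, 93, 55, 79, 80, 78]
Insert 55: [24, 33, 55, 57, 93, 79, 80, 78]
Insert 79: [24, 33, 55, 57, 79, 93, 80, 78]
Insert 80: [24, 33, 55, 57, 79, 80, 93, 78]
Insert 78: [24, 33, 55, 57, 78, 79, 80, 93]

Sorted: [24, 33, 55, 57, 78, 79, 80, 93]


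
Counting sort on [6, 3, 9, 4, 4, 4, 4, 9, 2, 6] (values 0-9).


Input: [6, 3, 9, 4, 4, 4, 4, 9, 2, 6]
Counts: [0, 0, 1, 1, 4, 0, 2, 0, 0, 2]

Sorted: [2, 3, 4, 4, 4, 4, 6, 6, 9, 9]


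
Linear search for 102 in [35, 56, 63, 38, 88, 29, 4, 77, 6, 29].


i=0: 35!=102
i=1: 56!=102
i=2: 63!=102
i=3: 38!=102
i=4: 88!=102
i=5: 29!=102
i=6: 4!=102
i=7: 77!=102
i=8: 6!=102
i=9: 29!=102

Not found, 10 comps


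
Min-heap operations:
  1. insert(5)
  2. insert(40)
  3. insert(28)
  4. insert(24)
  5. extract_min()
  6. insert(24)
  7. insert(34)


insert(5) -> [5]
insert(40) -> [5, 40]
insert(28) -> [5, 40, 28]
insert(24) -> [5, 24, 28, 40]
extract_min()->5, [24, 40, 28]
insert(24) -> [24, 24, 28, 40]
insert(34) -> [24, 24, 28, 40, 34]

Final heap: [24, 24, 28, 40, 34]


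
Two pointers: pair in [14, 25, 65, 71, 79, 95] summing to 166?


lo=0(14)+hi=5(95)=109
lo=1(25)+hi=5(95)=120
lo=2(65)+hi=5(95)=160
lo=3(71)+hi=5(95)=166

Yes: 71+95=166


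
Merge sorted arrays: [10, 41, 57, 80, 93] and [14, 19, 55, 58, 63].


Take 10 from A
Take 14 from B
Take 19 from B
Take 41 from A
Take 55 from B
Take 57 from A
Take 58 from B
Take 63 from B

Merged: [10, 14, 19, 41, 55, 57, 58, 63, 80, 93]


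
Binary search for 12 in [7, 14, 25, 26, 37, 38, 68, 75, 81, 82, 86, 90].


Step 1: lo=0, hi=11, mid=5, val=38
Step 2: lo=0, hi=4, mid=2, val=25
Step 3: lo=0, hi=1, mid=0, val=7
Step 4: lo=1, hi=1, mid=1, val=14

Not found


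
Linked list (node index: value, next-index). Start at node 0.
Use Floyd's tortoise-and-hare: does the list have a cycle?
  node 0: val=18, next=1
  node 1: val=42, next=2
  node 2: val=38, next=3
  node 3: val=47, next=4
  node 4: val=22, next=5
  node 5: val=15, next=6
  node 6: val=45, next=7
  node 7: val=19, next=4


Floyd's tortoise (slow, +1) and hare (fast, +2):
  init: slow=0, fast=0
  step 1: slow=1, fast=2
  step 2: slow=2, fast=4
  step 3: slow=3, fast=6
  step 4: slow=4, fast=4
  slow == fast at node 4: cycle detected

Cycle: yes


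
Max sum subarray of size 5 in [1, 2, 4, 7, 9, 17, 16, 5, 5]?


[0:5]: 23
[1:6]: 39
[2:7]: 53
[3:8]: 54
[4:9]: 52

Max: 54 at [3:8]


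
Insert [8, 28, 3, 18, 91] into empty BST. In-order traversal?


Insert 8: root
Insert 28: R from 8
Insert 3: L from 8
Insert 18: R from 8 -> L from 28
Insert 91: R from 8 -> R from 28

In-order: [3, 8, 18, 28, 91]


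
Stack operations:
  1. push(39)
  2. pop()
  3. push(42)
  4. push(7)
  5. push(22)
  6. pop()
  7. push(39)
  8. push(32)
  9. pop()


push(39) -> [39]
pop()->39, []
push(42) -> [42]
push(7) -> [42, 7]
push(22) -> [42, 7, 22]
pop()->22, [42, 7]
push(39) -> [42, 7, 39]
push(32) -> [42, 7, 39, 32]
pop()->32, [42, 7, 39]

Final stack: [42, 7, 39]


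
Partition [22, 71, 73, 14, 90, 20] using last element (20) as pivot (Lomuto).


Pivot: 20
  14 <= 20: swap -> [14, 71, 73, 22, 90, 20]
Place pivot at 1: [14, 20, 73, 22, 90, 71]

Partitioned: [14, 20, 73, 22, 90, 71]


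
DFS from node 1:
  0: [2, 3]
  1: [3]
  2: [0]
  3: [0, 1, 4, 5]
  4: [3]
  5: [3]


Visit 1, push [3]
Visit 3, push [5, 4, 0]
Visit 0, push [2]
Visit 2, push []
Visit 4, push []
Visit 5, push []

DFS order: [1, 3, 0, 2, 4, 5]


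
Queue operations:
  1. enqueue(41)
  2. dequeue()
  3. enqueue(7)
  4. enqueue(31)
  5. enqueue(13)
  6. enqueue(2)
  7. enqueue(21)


enqueue(41) -> [41]
dequeue()->41, []
enqueue(7) -> [7]
enqueue(31) -> [7, 31]
enqueue(13) -> [7, 31, 13]
enqueue(2) -> [7, 31, 13, 2]
enqueue(21) -> [7, 31, 13, 2, 21]

Final queue: [7, 31, 13, 2, 21]


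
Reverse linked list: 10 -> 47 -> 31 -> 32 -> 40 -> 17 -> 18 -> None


Step 1: curr=10, set curr.next=prev(None) | reversed so far: 10
Step 2: curr=47, set curr.next=prev(10) | reversed so far: 47 -> 10
Step 3: curr=31, set curr.next=prev(47) | reversed so far: 31 -> 47 -> 10
Step 4: curr=32, set curr.next=prev(31) | reversed so far: 32 -> 31 -> 47 -> 10
Step 5: curr=40, set curr.next=prev(32) | reversed so far: 40 -> 32 -> 31 -> 47 -> 10
Step 6: curr=17, set curr.next=prev(40) | reversed so far: 17 -> 40 -> 32 -> 31 -> 47 -> 10
Step 7: curr=18, set curr.next=prev(17) | reversed so far: 18 -> 17 -> 40 -> 32 -> 31 -> 47 -> 10

18 -> 17 -> 40 -> 32 -> 31 -> 47 -> 10 -> None


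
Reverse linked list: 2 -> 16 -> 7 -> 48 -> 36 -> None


Step 1: curr=2, set curr.next=prev(None) | reversed so far: 2
Step 2: curr=16, set curr.next=prev(2) | reversed so far: 16 -> 2
Step 3: curr=7, set curr.next=prev(16) | reversed so far: 7 -> 16 -> 2
Step 4: curr=48, set curr.next=prev(7) | reversed so far: 48 -> 7 -> 16 -> 2
Step 5: curr=36, set curr.next=prev(48) | reversed so far: 36 -> 48 -> 7 -> 16 -> 2

36 -> 48 -> 7 -> 16 -> 2 -> None


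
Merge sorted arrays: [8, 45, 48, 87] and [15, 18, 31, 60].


Take 8 from A
Take 15 from B
Take 18 from B
Take 31 from B
Take 45 from A
Take 48 from A
Take 60 from B

Merged: [8, 15, 18, 31, 45, 48, 60, 87]


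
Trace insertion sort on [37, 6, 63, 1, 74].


Initial: [37, 6, 63, 1, 74]
Insert 6: [6, 37, 63, 1, 74]
Insert 63: [6, 37, 63, 1, 74]
Insert 1: [1, 6, 37, 63, 74]
Insert 74: [1, 6, 37, 63, 74]

Sorted: [1, 6, 37, 63, 74]


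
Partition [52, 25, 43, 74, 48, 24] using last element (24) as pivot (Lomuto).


Pivot: 24
Place pivot at 0: [24, 25, 43, 74, 48, 52]

Partitioned: [24, 25, 43, 74, 48, 52]


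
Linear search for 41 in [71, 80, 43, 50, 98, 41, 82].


i=0: 71!=41
i=1: 80!=41
i=2: 43!=41
i=3: 50!=41
i=4: 98!=41
i=5: 41==41 found!

Found at 5, 6 comps


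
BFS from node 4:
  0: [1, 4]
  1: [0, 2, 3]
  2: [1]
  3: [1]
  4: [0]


Visit 4, enqueue [0]
Visit 0, enqueue [1]
Visit 1, enqueue [2, 3]
Visit 2, enqueue []
Visit 3, enqueue []

BFS order: [4, 0, 1, 2, 3]


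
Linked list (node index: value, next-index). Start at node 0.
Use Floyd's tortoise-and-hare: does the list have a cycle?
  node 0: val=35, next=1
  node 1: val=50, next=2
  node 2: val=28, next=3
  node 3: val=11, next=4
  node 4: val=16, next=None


Floyd's tortoise (slow, +1) and hare (fast, +2):
  init: slow=0, fast=0
  step 1: slow=1, fast=2
  step 2: slow=2, fast=4
  step 3: fast -> None, no cycle

Cycle: no


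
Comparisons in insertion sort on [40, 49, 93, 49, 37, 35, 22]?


Algorithm: insertion sort
Input: [40, 49, 93, 49, 37, 35, 22]
Sorted: [22, 35, 37, 40, 49, 49, 93]

19


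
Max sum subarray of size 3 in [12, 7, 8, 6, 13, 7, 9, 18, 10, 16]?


[0:3]: 27
[1:4]: 21
[2:5]: 27
[3:6]: 26
[4:7]: 29
[5:8]: 34
[6:9]: 37
[7:10]: 44

Max: 44 at [7:10]


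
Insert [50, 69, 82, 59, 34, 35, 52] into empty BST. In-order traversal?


Insert 50: root
Insert 69: R from 50
Insert 82: R from 50 -> R from 69
Insert 59: R from 50 -> L from 69
Insert 34: L from 50
Insert 35: L from 50 -> R from 34
Insert 52: R from 50 -> L from 69 -> L from 59

In-order: [34, 35, 50, 52, 59, 69, 82]


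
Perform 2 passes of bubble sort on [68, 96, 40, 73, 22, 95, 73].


Initial: [68, 96, 40, 73, 22, 95, 73]
Pass 1: [68, 40, 73, 22, 95, 73, 96] (5 swaps)
Pass 2: [40, 68, 22, 73, 73, 95, 96] (3 swaps)

After 2 passes: [40, 68, 22, 73, 73, 95, 96]


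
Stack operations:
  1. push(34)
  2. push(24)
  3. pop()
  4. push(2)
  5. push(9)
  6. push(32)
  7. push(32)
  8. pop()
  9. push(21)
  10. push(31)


push(34) -> [34]
push(24) -> [34, 24]
pop()->24, [34]
push(2) -> [34, 2]
push(9) -> [34, 2, 9]
push(32) -> [34, 2, 9, 32]
push(32) -> [34, 2, 9, 32, 32]
pop()->32, [34, 2, 9, 32]
push(21) -> [34, 2, 9, 32, 21]
push(31) -> [34, 2, 9, 32, 21, 31]

Final stack: [34, 2, 9, 32, 21, 31]


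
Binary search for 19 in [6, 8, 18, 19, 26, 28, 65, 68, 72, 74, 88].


Step 1: lo=0, hi=10, mid=5, val=28
Step 2: lo=0, hi=4, mid=2, val=18
Step 3: lo=3, hi=4, mid=3, val=19

Found at index 3


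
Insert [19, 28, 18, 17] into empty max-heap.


Insert 19: [19]
Insert 28: [28, 19]
Insert 18: [28, 19, 18]
Insert 17: [28, 19, 18, 17]

Final heap: [28, 19, 18, 17]


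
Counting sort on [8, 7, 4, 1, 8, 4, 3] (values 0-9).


Input: [8, 7, 4, 1, 8, 4, 3]
Counts: [0, 1, 0, 1, 2, 0, 0, 1, 2, 0]

Sorted: [1, 3, 4, 4, 7, 8, 8]


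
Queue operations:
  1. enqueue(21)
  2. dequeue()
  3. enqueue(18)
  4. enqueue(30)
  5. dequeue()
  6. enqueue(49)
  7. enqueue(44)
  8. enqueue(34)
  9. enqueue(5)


enqueue(21) -> [21]
dequeue()->21, []
enqueue(18) -> [18]
enqueue(30) -> [18, 30]
dequeue()->18, [30]
enqueue(49) -> [30, 49]
enqueue(44) -> [30, 49, 44]
enqueue(34) -> [30, 49, 44, 34]
enqueue(5) -> [30, 49, 44, 34, 5]

Final queue: [30, 49, 44, 34, 5]


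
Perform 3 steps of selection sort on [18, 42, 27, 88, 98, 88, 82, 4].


Initial: [18, 42, 27, 88, 98, 88, 82, 4]
Step 1: min=4 at 7
  Swap: [4, 42, 27, 88, 98, 88, 82, 18]
Step 2: min=18 at 7
  Swap: [4, 18, 27, 88, 98, 88, 82, 42]
Step 3: min=27 at 2
  Swap: [4, 18, 27, 88, 98, 88, 82, 42]

After 3 steps: [4, 18, 27, 88, 98, 88, 82, 42]


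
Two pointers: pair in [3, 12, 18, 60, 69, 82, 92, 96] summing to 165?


lo=0(3)+hi=7(96)=99
lo=1(12)+hi=7(96)=108
lo=2(18)+hi=7(96)=114
lo=3(60)+hi=7(96)=156
lo=4(69)+hi=7(96)=165

Yes: 69+96=165


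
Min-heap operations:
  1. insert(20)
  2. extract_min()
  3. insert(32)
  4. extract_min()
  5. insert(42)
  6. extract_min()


insert(20) -> [20]
extract_min()->20, []
insert(32) -> [32]
extract_min()->32, []
insert(42) -> [42]
extract_min()->42, []

Final heap: []


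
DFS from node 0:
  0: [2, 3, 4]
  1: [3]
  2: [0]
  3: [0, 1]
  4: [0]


Visit 0, push [4, 3, 2]
Visit 2, push []
Visit 3, push [1]
Visit 1, push []
Visit 4, push []

DFS order: [0, 2, 3, 1, 4]


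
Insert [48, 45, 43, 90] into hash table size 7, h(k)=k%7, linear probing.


Insert 48: h=6 -> slot 6
Insert 45: h=3 -> slot 3
Insert 43: h=1 -> slot 1
Insert 90: h=6, 1 probes -> slot 0

Table: [90, 43, None, 45, None, None, 48]


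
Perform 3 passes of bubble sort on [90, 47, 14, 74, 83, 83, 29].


Initial: [90, 47, 14, 74, 83, 83, 29]
Pass 1: [47, 14, 74, 83, 83, 29, 90] (6 swaps)
Pass 2: [14, 47, 74, 83, 29, 83, 90] (2 swaps)
Pass 3: [14, 47, 74, 29, 83, 83, 90] (1 swaps)

After 3 passes: [14, 47, 74, 29, 83, 83, 90]


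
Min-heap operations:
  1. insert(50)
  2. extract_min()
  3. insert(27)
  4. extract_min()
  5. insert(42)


insert(50) -> [50]
extract_min()->50, []
insert(27) -> [27]
extract_min()->27, []
insert(42) -> [42]

Final heap: [42]


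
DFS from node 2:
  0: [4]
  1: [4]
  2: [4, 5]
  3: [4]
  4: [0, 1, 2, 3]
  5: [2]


Visit 2, push [5, 4]
Visit 4, push [3, 1, 0]
Visit 0, push []
Visit 1, push []
Visit 3, push []
Visit 5, push []

DFS order: [2, 4, 0, 1, 3, 5]


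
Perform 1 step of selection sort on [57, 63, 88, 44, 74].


Initial: [57, 63, 88, 44, 74]
Step 1: min=44 at 3
  Swap: [44, 63, 88, 57, 74]

After 1 step: [44, 63, 88, 57, 74]


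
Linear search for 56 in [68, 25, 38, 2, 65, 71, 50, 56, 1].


i=0: 68!=56
i=1: 25!=56
i=2: 38!=56
i=3: 2!=56
i=4: 65!=56
i=5: 71!=56
i=6: 50!=56
i=7: 56==56 found!

Found at 7, 8 comps


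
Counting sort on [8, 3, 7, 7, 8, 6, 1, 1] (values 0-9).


Input: [8, 3, 7, 7, 8, 6, 1, 1]
Counts: [0, 2, 0, 1, 0, 0, 1, 2, 2, 0]

Sorted: [1, 1, 3, 6, 7, 7, 8, 8]


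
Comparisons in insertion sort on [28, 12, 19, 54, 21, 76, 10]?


Algorithm: insertion sort
Input: [28, 12, 19, 54, 21, 76, 10]
Sorted: [10, 12, 19, 21, 28, 54, 76]

14


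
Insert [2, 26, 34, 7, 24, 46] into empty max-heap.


Insert 2: [2]
Insert 26: [26, 2]
Insert 34: [34, 2, 26]
Insert 7: [34, 7, 26, 2]
Insert 24: [34, 24, 26, 2, 7]
Insert 46: [46, 24, 34, 2, 7, 26]

Final heap: [46, 24, 34, 2, 7, 26]


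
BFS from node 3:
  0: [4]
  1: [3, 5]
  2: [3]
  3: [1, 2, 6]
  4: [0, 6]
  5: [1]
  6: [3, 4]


Visit 3, enqueue [1, 2, 6]
Visit 1, enqueue [5]
Visit 2, enqueue []
Visit 6, enqueue [4]
Visit 5, enqueue []
Visit 4, enqueue [0]
Visit 0, enqueue []

BFS order: [3, 1, 2, 6, 5, 4, 0]


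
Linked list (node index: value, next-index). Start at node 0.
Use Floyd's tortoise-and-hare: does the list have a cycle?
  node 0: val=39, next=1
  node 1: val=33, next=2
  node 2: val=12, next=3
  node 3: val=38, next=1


Floyd's tortoise (slow, +1) and hare (fast, +2):
  init: slow=0, fast=0
  step 1: slow=1, fast=2
  step 2: slow=2, fast=1
  step 3: slow=3, fast=3
  slow == fast at node 3: cycle detected

Cycle: yes


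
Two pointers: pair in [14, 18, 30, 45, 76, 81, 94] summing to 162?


lo=0(14)+hi=6(94)=108
lo=1(18)+hi=6(94)=112
lo=2(30)+hi=6(94)=124
lo=3(45)+hi=6(94)=139
lo=4(76)+hi=6(94)=170
lo=4(76)+hi=5(81)=157

No pair found


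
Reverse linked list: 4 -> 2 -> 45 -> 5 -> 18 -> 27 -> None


Step 1: curr=4, set curr.next=prev(None) | reversed so far: 4
Step 2: curr=2, set curr.next=prev(4) | reversed so far: 2 -> 4
Step 3: curr=45, set curr.next=prev(2) | reversed so far: 45 -> 2 -> 4
Step 4: curr=5, set curr.next=prev(45) | reversed so far: 5 -> 45 -> 2 -> 4
Step 5: curr=18, set curr.next=prev(5) | reversed so far: 18 -> 5 -> 45 -> 2 -> 4
Step 6: curr=27, set curr.next=prev(18) | reversed so far: 27 -> 18 -> 5 -> 45 -> 2 -> 4

27 -> 18 -> 5 -> 45 -> 2 -> 4 -> None


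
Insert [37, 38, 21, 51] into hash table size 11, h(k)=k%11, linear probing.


Insert 37: h=4 -> slot 4
Insert 38: h=5 -> slot 5
Insert 21: h=10 -> slot 10
Insert 51: h=7 -> slot 7

Table: [None, None, None, None, 37, 38, None, 51, None, None, 21]


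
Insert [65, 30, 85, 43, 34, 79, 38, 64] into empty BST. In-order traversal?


Insert 65: root
Insert 30: L from 65
Insert 85: R from 65
Insert 43: L from 65 -> R from 30
Insert 34: L from 65 -> R from 30 -> L from 43
Insert 79: R from 65 -> L from 85
Insert 38: L from 65 -> R from 30 -> L from 43 -> R from 34
Insert 64: L from 65 -> R from 30 -> R from 43

In-order: [30, 34, 38, 43, 64, 65, 79, 85]


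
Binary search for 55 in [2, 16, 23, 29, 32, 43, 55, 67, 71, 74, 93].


Step 1: lo=0, hi=10, mid=5, val=43
Step 2: lo=6, hi=10, mid=8, val=71
Step 3: lo=6, hi=7, mid=6, val=55

Found at index 6


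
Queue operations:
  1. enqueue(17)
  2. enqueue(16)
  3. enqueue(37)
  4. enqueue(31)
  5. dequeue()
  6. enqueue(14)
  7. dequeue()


enqueue(17) -> [17]
enqueue(16) -> [17, 16]
enqueue(37) -> [17, 16, 37]
enqueue(31) -> [17, 16, 37, 31]
dequeue()->17, [16, 37, 31]
enqueue(14) -> [16, 37, 31, 14]
dequeue()->16, [37, 31, 14]

Final queue: [37, 31, 14]


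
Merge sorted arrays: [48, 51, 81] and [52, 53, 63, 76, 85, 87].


Take 48 from A
Take 51 from A
Take 52 from B
Take 53 from B
Take 63 from B
Take 76 from B
Take 81 from A

Merged: [48, 51, 52, 53, 63, 76, 81, 85, 87]


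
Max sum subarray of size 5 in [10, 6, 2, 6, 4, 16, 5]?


[0:5]: 28
[1:6]: 34
[2:7]: 33

Max: 34 at [1:6]


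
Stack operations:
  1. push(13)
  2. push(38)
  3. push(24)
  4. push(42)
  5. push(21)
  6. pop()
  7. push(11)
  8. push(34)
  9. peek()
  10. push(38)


push(13) -> [13]
push(38) -> [13, 38]
push(24) -> [13, 38, 24]
push(42) -> [13, 38, 24, 42]
push(21) -> [13, 38, 24, 42, 21]
pop()->21, [13, 38, 24, 42]
push(11) -> [13, 38, 24, 42, 11]
push(34) -> [13, 38, 24, 42, 11, 34]
peek()->34
push(38) -> [13, 38, 24, 42, 11, 34, 38]

Final stack: [13, 38, 24, 42, 11, 34, 38]


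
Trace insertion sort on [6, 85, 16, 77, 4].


Initial: [6, 85, 16, 77, 4]
Insert 85: [6, 85, 16, 77, 4]
Insert 16: [6, 16, 85, 77, 4]
Insert 77: [6, 16, 77, 85, 4]
Insert 4: [4, 6, 16, 77, 85]

Sorted: [4, 6, 16, 77, 85]


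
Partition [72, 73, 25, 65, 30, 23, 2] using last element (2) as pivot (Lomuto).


Pivot: 2
Place pivot at 0: [2, 73, 25, 65, 30, 23, 72]

Partitioned: [2, 73, 25, 65, 30, 23, 72]


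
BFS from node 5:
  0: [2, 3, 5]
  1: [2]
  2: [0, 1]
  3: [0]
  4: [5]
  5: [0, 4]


Visit 5, enqueue [0, 4]
Visit 0, enqueue [2, 3]
Visit 4, enqueue []
Visit 2, enqueue [1]
Visit 3, enqueue []
Visit 1, enqueue []

BFS order: [5, 0, 4, 2, 3, 1]


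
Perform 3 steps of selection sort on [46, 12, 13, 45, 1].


Initial: [46, 12, 13, 45, 1]
Step 1: min=1 at 4
  Swap: [1, 12, 13, 45, 46]
Step 2: min=12 at 1
  Swap: [1, 12, 13, 45, 46]
Step 3: min=13 at 2
  Swap: [1, 12, 13, 45, 46]

After 3 steps: [1, 12, 13, 45, 46]


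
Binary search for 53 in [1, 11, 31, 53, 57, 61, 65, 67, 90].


Step 1: lo=0, hi=8, mid=4, val=57
Step 2: lo=0, hi=3, mid=1, val=11
Step 3: lo=2, hi=3, mid=2, val=31
Step 4: lo=3, hi=3, mid=3, val=53

Found at index 3


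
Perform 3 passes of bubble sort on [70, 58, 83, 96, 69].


Initial: [70, 58, 83, 96, 69]
Pass 1: [58, 70, 83, 69, 96] (2 swaps)
Pass 2: [58, 70, 69, 83, 96] (1 swaps)
Pass 3: [58, 69, 70, 83, 96] (1 swaps)

After 3 passes: [58, 69, 70, 83, 96]


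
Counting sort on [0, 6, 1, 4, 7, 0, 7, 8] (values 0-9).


Input: [0, 6, 1, 4, 7, 0, 7, 8]
Counts: [2, 1, 0, 0, 1, 0, 1, 2, 1, 0]

Sorted: [0, 0, 1, 4, 6, 7, 7, 8]


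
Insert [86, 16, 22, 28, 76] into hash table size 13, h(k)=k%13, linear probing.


Insert 86: h=8 -> slot 8
Insert 16: h=3 -> slot 3
Insert 22: h=9 -> slot 9
Insert 28: h=2 -> slot 2
Insert 76: h=11 -> slot 11

Table: [None, None, 28, 16, None, None, None, None, 86, 22, None, 76, None]


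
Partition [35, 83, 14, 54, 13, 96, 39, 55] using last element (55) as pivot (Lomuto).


Pivot: 55
  35 <= 55: advance i (no swap)
  14 <= 55: swap -> [35, 14, 83, 54, 13, 96, 39, 55]
  54 <= 55: swap -> [35, 14, 54, 83, 13, 96, 39, 55]
  13 <= 55: swap -> [35, 14, 54, 13, 83, 96, 39, 55]
  39 <= 55: swap -> [35, 14, 54, 13, 39, 96, 83, 55]
Place pivot at 5: [35, 14, 54, 13, 39, 55, 83, 96]

Partitioned: [35, 14, 54, 13, 39, 55, 83, 96]


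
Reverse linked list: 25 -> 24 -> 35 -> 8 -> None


Step 1: curr=25, set curr.next=prev(None) | reversed so far: 25
Step 2: curr=24, set curr.next=prev(25) | reversed so far: 24 -> 25
Step 3: curr=35, set curr.next=prev(24) | reversed so far: 35 -> 24 -> 25
Step 4: curr=8, set curr.next=prev(35) | reversed so far: 8 -> 35 -> 24 -> 25

8 -> 35 -> 24 -> 25 -> None


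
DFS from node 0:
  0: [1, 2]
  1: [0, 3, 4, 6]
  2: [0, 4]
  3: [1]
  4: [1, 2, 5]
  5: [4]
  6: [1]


Visit 0, push [2, 1]
Visit 1, push [6, 4, 3]
Visit 3, push []
Visit 4, push [5, 2]
Visit 2, push []
Visit 5, push []
Visit 6, push []

DFS order: [0, 1, 3, 4, 2, 5, 6]


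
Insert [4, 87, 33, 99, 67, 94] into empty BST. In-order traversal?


Insert 4: root
Insert 87: R from 4
Insert 33: R from 4 -> L from 87
Insert 99: R from 4 -> R from 87
Insert 67: R from 4 -> L from 87 -> R from 33
Insert 94: R from 4 -> R from 87 -> L from 99

In-order: [4, 33, 67, 87, 94, 99]


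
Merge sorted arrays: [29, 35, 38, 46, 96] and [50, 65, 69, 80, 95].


Take 29 from A
Take 35 from A
Take 38 from A
Take 46 from A
Take 50 from B
Take 65 from B
Take 69 from B
Take 80 from B
Take 95 from B

Merged: [29, 35, 38, 46, 50, 65, 69, 80, 95, 96]


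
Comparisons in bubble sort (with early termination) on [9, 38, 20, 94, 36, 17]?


Algorithm: bubble sort (with early termination)
Input: [9, 38, 20, 94, 36, 17]
Sorted: [9, 17, 20, 36, 38, 94]

15


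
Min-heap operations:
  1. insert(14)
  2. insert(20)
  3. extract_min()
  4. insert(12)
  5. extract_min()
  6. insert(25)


insert(14) -> [14]
insert(20) -> [14, 20]
extract_min()->14, [20]
insert(12) -> [12, 20]
extract_min()->12, [20]
insert(25) -> [20, 25]

Final heap: [20, 25]


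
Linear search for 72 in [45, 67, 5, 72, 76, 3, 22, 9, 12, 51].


i=0: 45!=72
i=1: 67!=72
i=2: 5!=72
i=3: 72==72 found!

Found at 3, 4 comps


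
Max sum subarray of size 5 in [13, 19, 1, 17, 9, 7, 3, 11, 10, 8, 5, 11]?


[0:5]: 59
[1:6]: 53
[2:7]: 37
[3:8]: 47
[4:9]: 40
[5:10]: 39
[6:11]: 37
[7:12]: 45

Max: 59 at [0:5]


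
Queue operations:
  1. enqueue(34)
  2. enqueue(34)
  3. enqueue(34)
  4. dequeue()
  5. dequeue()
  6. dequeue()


enqueue(34) -> [34]
enqueue(34) -> [34, 34]
enqueue(34) -> [34, 34, 34]
dequeue()->34, [34, 34]
dequeue()->34, [34]
dequeue()->34, []

Final queue: []


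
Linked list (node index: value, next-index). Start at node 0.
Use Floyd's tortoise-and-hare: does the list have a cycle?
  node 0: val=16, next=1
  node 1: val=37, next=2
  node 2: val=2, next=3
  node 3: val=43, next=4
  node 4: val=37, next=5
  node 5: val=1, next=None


Floyd's tortoise (slow, +1) and hare (fast, +2):
  init: slow=0, fast=0
  step 1: slow=1, fast=2
  step 2: slow=2, fast=4
  step 3: fast 4->5->None, no cycle

Cycle: no


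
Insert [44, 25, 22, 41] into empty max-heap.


Insert 44: [44]
Insert 25: [44, 25]
Insert 22: [44, 25, 22]
Insert 41: [44, 41, 22, 25]

Final heap: [44, 41, 22, 25]


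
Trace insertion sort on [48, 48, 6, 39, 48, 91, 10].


Initial: [48, 48, 6, 39, 48, 91, 10]
Insert 48: [48, 48, 6, 39, 48, 91, 10]
Insert 6: [6, 48, 48, 39, 48, 91, 10]
Insert 39: [6, 39, 48, 48, 48, 91, 10]
Insert 48: [6, 39, 48, 48, 48, 91, 10]
Insert 91: [6, 39, 48, 48, 48, 91, 10]
Insert 10: [6, 10, 39, 48, 48, 48, 91]

Sorted: [6, 10, 39, 48, 48, 48, 91]


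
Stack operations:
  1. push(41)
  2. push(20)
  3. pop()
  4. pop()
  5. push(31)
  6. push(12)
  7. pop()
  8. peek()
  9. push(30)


push(41) -> [41]
push(20) -> [41, 20]
pop()->20, [41]
pop()->41, []
push(31) -> [31]
push(12) -> [31, 12]
pop()->12, [31]
peek()->31
push(30) -> [31, 30]

Final stack: [31, 30]


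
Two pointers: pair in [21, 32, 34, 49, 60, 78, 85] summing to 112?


lo=0(21)+hi=6(85)=106
lo=1(32)+hi=6(85)=117
lo=1(32)+hi=5(78)=110
lo=2(34)+hi=5(78)=112

Yes: 34+78=112


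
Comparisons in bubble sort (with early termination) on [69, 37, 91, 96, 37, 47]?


Algorithm: bubble sort (with early termination)
Input: [69, 37, 91, 96, 37, 47]
Sorted: [37, 37, 47, 69, 91, 96]

14


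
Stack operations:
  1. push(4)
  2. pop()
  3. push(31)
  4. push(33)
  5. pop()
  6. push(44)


push(4) -> [4]
pop()->4, []
push(31) -> [31]
push(33) -> [31, 33]
pop()->33, [31]
push(44) -> [31, 44]

Final stack: [31, 44]


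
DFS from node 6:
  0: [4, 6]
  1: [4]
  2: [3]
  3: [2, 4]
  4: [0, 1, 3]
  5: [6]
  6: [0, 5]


Visit 6, push [5, 0]
Visit 0, push [4]
Visit 4, push [3, 1]
Visit 1, push []
Visit 3, push [2]
Visit 2, push []
Visit 5, push []

DFS order: [6, 0, 4, 1, 3, 2, 5]


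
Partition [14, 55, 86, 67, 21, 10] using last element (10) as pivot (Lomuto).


Pivot: 10
Place pivot at 0: [10, 55, 86, 67, 21, 14]

Partitioned: [10, 55, 86, 67, 21, 14]


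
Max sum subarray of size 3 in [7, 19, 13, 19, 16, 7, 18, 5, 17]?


[0:3]: 39
[1:4]: 51
[2:5]: 48
[3:6]: 42
[4:7]: 41
[5:8]: 30
[6:9]: 40

Max: 51 at [1:4]


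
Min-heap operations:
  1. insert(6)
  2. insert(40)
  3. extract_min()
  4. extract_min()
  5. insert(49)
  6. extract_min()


insert(6) -> [6]
insert(40) -> [6, 40]
extract_min()->6, [40]
extract_min()->40, []
insert(49) -> [49]
extract_min()->49, []

Final heap: []


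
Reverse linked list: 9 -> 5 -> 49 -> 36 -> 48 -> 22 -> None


Step 1: curr=9, set curr.next=prev(None) | reversed so far: 9
Step 2: curr=5, set curr.next=prev(9) | reversed so far: 5 -> 9
Step 3: curr=49, set curr.next=prev(5) | reversed so far: 49 -> 5 -> 9
Step 4: curr=36, set curr.next=prev(49) | reversed so far: 36 -> 49 -> 5 -> 9
Step 5: curr=48, set curr.next=prev(36) | reversed so far: 48 -> 36 -> 49 -> 5 -> 9
Step 6: curr=22, set curr.next=prev(48) | reversed so far: 22 -> 48 -> 36 -> 49 -> 5 -> 9

22 -> 48 -> 36 -> 49 -> 5 -> 9 -> None


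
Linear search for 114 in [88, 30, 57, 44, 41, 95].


i=0: 88!=114
i=1: 30!=114
i=2: 57!=114
i=3: 44!=114
i=4: 41!=114
i=5: 95!=114

Not found, 6 comps


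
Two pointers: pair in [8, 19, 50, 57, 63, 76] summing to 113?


lo=0(8)+hi=5(76)=84
lo=1(19)+hi=5(76)=95
lo=2(50)+hi=5(76)=126
lo=2(50)+hi=4(63)=113

Yes: 50+63=113


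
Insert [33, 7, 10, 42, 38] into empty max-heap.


Insert 33: [33]
Insert 7: [33, 7]
Insert 10: [33, 7, 10]
Insert 42: [42, 33, 10, 7]
Insert 38: [42, 38, 10, 7, 33]

Final heap: [42, 38, 10, 7, 33]


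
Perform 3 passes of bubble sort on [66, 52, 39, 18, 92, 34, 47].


Initial: [66, 52, 39, 18, 92, 34, 47]
Pass 1: [52, 39, 18, 66, 34, 47, 92] (5 swaps)
Pass 2: [39, 18, 52, 34, 47, 66, 92] (4 swaps)
Pass 3: [18, 39, 34, 47, 52, 66, 92] (3 swaps)

After 3 passes: [18, 39, 34, 47, 52, 66, 92]


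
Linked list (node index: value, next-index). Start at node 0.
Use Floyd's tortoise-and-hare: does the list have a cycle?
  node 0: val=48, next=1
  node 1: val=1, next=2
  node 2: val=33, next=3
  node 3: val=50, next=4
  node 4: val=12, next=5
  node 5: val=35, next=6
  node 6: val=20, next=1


Floyd's tortoise (slow, +1) and hare (fast, +2):
  init: slow=0, fast=0
  step 1: slow=1, fast=2
  step 2: slow=2, fast=4
  step 3: slow=3, fast=6
  step 4: slow=4, fast=2
  step 5: slow=5, fast=4
  step 6: slow=6, fast=6
  slow == fast at node 6: cycle detected

Cycle: yes


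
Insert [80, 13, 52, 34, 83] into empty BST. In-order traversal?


Insert 80: root
Insert 13: L from 80
Insert 52: L from 80 -> R from 13
Insert 34: L from 80 -> R from 13 -> L from 52
Insert 83: R from 80

In-order: [13, 34, 52, 80, 83]


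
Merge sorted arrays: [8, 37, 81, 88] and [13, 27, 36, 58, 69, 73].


Take 8 from A
Take 13 from B
Take 27 from B
Take 36 from B
Take 37 from A
Take 58 from B
Take 69 from B
Take 73 from B

Merged: [8, 13, 27, 36, 37, 58, 69, 73, 81, 88]


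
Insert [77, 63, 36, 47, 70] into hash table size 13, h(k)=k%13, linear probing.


Insert 77: h=12 -> slot 12
Insert 63: h=11 -> slot 11
Insert 36: h=10 -> slot 10
Insert 47: h=8 -> slot 8
Insert 70: h=5 -> slot 5

Table: [None, None, None, None, None, 70, None, None, 47, None, 36, 63, 77]


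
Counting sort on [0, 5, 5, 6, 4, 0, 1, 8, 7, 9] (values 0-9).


Input: [0, 5, 5, 6, 4, 0, 1, 8, 7, 9]
Counts: [2, 1, 0, 0, 1, 2, 1, 1, 1, 1]

Sorted: [0, 0, 1, 4, 5, 5, 6, 7, 8, 9]


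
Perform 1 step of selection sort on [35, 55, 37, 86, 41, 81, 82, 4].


Initial: [35, 55, 37, 86, 41, 81, 82, 4]
Step 1: min=4 at 7
  Swap: [4, 55, 37, 86, 41, 81, 82, 35]

After 1 step: [4, 55, 37, 86, 41, 81, 82, 35]


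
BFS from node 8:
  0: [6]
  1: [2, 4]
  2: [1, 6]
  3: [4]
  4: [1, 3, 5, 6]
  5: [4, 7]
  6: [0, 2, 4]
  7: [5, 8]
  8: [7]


Visit 8, enqueue [7]
Visit 7, enqueue [5]
Visit 5, enqueue [4]
Visit 4, enqueue [1, 3, 6]
Visit 1, enqueue [2]
Visit 3, enqueue []
Visit 6, enqueue [0]
Visit 2, enqueue []
Visit 0, enqueue []

BFS order: [8, 7, 5, 4, 1, 3, 6, 2, 0]


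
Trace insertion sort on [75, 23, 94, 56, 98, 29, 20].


Initial: [75, 23, 94, 56, 98, 29, 20]
Insert 23: [23, 75, 94, 56, 98, 29, 20]
Insert 94: [23, 75, 94, 56, 98, 29, 20]
Insert 56: [23, 56, 75, 94, 98, 29, 20]
Insert 98: [23, 56, 75, 94, 98, 29, 20]
Insert 29: [23, 29, 56, 75, 94, 98, 20]
Insert 20: [20, 23, 29, 56, 75, 94, 98]

Sorted: [20, 23, 29, 56, 75, 94, 98]


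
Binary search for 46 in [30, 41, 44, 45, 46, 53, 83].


Step 1: lo=0, hi=6, mid=3, val=45
Step 2: lo=4, hi=6, mid=5, val=53
Step 3: lo=4, hi=4, mid=4, val=46

Found at index 4


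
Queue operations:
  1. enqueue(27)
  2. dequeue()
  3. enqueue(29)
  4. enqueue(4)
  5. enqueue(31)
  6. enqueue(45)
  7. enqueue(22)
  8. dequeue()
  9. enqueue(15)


enqueue(27) -> [27]
dequeue()->27, []
enqueue(29) -> [29]
enqueue(4) -> [29, 4]
enqueue(31) -> [29, 4, 31]
enqueue(45) -> [29, 4, 31, 45]
enqueue(22) -> [29, 4, 31, 45, 22]
dequeue()->29, [4, 31, 45, 22]
enqueue(15) -> [4, 31, 45, 22, 15]

Final queue: [4, 31, 45, 22, 15]


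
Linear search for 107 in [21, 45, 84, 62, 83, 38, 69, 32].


i=0: 21!=107
i=1: 45!=107
i=2: 84!=107
i=3: 62!=107
i=4: 83!=107
i=5: 38!=107
i=6: 69!=107
i=7: 32!=107

Not found, 8 comps


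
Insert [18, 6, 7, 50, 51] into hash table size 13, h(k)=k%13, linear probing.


Insert 18: h=5 -> slot 5
Insert 6: h=6 -> slot 6
Insert 7: h=7 -> slot 7
Insert 50: h=11 -> slot 11
Insert 51: h=12 -> slot 12

Table: [None, None, None, None, None, 18, 6, 7, None, None, None, 50, 51]


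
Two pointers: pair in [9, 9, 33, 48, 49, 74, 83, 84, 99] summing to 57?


lo=0(9)+hi=8(99)=108
lo=0(9)+hi=7(84)=93
lo=0(9)+hi=6(83)=92
lo=0(9)+hi=5(74)=83
lo=0(9)+hi=4(49)=58
lo=0(9)+hi=3(48)=57

Yes: 9+48=57


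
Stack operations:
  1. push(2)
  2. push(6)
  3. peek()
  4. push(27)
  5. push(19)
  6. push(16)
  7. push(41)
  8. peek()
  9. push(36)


push(2) -> [2]
push(6) -> [2, 6]
peek()->6
push(27) -> [2, 6, 27]
push(19) -> [2, 6, 27, 19]
push(16) -> [2, 6, 27, 19, 16]
push(41) -> [2, 6, 27, 19, 16, 41]
peek()->41
push(36) -> [2, 6, 27, 19, 16, 41, 36]

Final stack: [2, 6, 27, 19, 16, 41, 36]


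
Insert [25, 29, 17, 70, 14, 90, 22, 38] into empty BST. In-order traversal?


Insert 25: root
Insert 29: R from 25
Insert 17: L from 25
Insert 70: R from 25 -> R from 29
Insert 14: L from 25 -> L from 17
Insert 90: R from 25 -> R from 29 -> R from 70
Insert 22: L from 25 -> R from 17
Insert 38: R from 25 -> R from 29 -> L from 70

In-order: [14, 17, 22, 25, 29, 38, 70, 90]


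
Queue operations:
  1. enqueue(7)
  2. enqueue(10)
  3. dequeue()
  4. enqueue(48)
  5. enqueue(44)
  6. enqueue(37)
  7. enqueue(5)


enqueue(7) -> [7]
enqueue(10) -> [7, 10]
dequeue()->7, [10]
enqueue(48) -> [10, 48]
enqueue(44) -> [10, 48, 44]
enqueue(37) -> [10, 48, 44, 37]
enqueue(5) -> [10, 48, 44, 37, 5]

Final queue: [10, 48, 44, 37, 5]


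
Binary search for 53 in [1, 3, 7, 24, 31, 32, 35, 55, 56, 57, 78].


Step 1: lo=0, hi=10, mid=5, val=32
Step 2: lo=6, hi=10, mid=8, val=56
Step 3: lo=6, hi=7, mid=6, val=35
Step 4: lo=7, hi=7, mid=7, val=55

Not found


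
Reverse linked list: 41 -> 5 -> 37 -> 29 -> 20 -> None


Step 1: curr=41, set curr.next=prev(None) | reversed so far: 41
Step 2: curr=5, set curr.next=prev(41) | reversed so far: 5 -> 41
Step 3: curr=37, set curr.next=prev(5) | reversed so far: 37 -> 5 -> 41
Step 4: curr=29, set curr.next=prev(37) | reversed so far: 29 -> 37 -> 5 -> 41
Step 5: curr=20, set curr.next=prev(29) | reversed so far: 20 -> 29 -> 37 -> 5 -> 41

20 -> 29 -> 37 -> 5 -> 41 -> None


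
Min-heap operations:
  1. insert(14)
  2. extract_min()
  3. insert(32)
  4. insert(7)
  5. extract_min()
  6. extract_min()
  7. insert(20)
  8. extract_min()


insert(14) -> [14]
extract_min()->14, []
insert(32) -> [32]
insert(7) -> [7, 32]
extract_min()->7, [32]
extract_min()->32, []
insert(20) -> [20]
extract_min()->20, []

Final heap: []


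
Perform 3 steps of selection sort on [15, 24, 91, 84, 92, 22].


Initial: [15, 24, 91, 84, 92, 22]
Step 1: min=15 at 0
  Swap: [15, 24, 91, 84, 92, 22]
Step 2: min=22 at 5
  Swap: [15, 22, 91, 84, 92, 24]
Step 3: min=24 at 5
  Swap: [15, 22, 24, 84, 92, 91]

After 3 steps: [15, 22, 24, 84, 92, 91]


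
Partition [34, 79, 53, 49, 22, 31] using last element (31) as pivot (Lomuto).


Pivot: 31
  22 <= 31: swap -> [22, 79, 53, 49, 34, 31]
Place pivot at 1: [22, 31, 53, 49, 34, 79]

Partitioned: [22, 31, 53, 49, 34, 79]


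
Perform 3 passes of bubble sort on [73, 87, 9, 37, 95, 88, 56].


Initial: [73, 87, 9, 37, 95, 88, 56]
Pass 1: [73, 9, 37, 87, 88, 56, 95] (4 swaps)
Pass 2: [9, 37, 73, 87, 56, 88, 95] (3 swaps)
Pass 3: [9, 37, 73, 56, 87, 88, 95] (1 swaps)

After 3 passes: [9, 37, 73, 56, 87, 88, 95]


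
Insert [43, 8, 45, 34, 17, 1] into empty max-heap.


Insert 43: [43]
Insert 8: [43, 8]
Insert 45: [45, 8, 43]
Insert 34: [45, 34, 43, 8]
Insert 17: [45, 34, 43, 8, 17]
Insert 1: [45, 34, 43, 8, 17, 1]

Final heap: [45, 34, 43, 8, 17, 1]


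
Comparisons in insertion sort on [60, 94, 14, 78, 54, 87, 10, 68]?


Algorithm: insertion sort
Input: [60, 94, 14, 78, 54, 87, 10, 68]
Sorted: [10, 14, 54, 60, 68, 78, 87, 94]

21


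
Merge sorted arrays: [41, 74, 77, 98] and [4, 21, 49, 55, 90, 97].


Take 4 from B
Take 21 from B
Take 41 from A
Take 49 from B
Take 55 from B
Take 74 from A
Take 77 from A
Take 90 from B
Take 97 from B

Merged: [4, 21, 41, 49, 55, 74, 77, 90, 97, 98]


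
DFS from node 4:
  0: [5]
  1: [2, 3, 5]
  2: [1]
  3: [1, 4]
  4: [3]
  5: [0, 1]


Visit 4, push [3]
Visit 3, push [1]
Visit 1, push [5, 2]
Visit 2, push []
Visit 5, push [0]
Visit 0, push []

DFS order: [4, 3, 1, 2, 5, 0]


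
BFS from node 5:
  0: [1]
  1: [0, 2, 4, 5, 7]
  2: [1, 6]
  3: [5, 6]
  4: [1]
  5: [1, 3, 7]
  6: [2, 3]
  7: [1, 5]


Visit 5, enqueue [1, 3, 7]
Visit 1, enqueue [0, 2, 4]
Visit 3, enqueue [6]
Visit 7, enqueue []
Visit 0, enqueue []
Visit 2, enqueue []
Visit 4, enqueue []
Visit 6, enqueue []

BFS order: [5, 1, 3, 7, 0, 2, 4, 6]


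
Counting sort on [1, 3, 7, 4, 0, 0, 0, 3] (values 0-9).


Input: [1, 3, 7, 4, 0, 0, 0, 3]
Counts: [3, 1, 0, 2, 1, 0, 0, 1, 0, 0]

Sorted: [0, 0, 0, 1, 3, 3, 4, 7]


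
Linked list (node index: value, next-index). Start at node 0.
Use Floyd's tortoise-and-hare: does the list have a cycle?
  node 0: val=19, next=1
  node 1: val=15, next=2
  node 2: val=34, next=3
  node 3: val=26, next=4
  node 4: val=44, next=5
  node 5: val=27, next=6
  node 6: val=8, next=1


Floyd's tortoise (slow, +1) and hare (fast, +2):
  init: slow=0, fast=0
  step 1: slow=1, fast=2
  step 2: slow=2, fast=4
  step 3: slow=3, fast=6
  step 4: slow=4, fast=2
  step 5: slow=5, fast=4
  step 6: slow=6, fast=6
  slow == fast at node 6: cycle detected

Cycle: yes


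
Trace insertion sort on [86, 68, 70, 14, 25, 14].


Initial: [86, 68, 70, 14, 25, 14]
Insert 68: [68, 86, 70, 14, 25, 14]
Insert 70: [68, 70, 86, 14, 25, 14]
Insert 14: [14, 68, 70, 86, 25, 14]
Insert 25: [14, 25, 68, 70, 86, 14]
Insert 14: [14, 14, 25, 68, 70, 86]

Sorted: [14, 14, 25, 68, 70, 86]


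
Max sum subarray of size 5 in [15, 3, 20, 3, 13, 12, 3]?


[0:5]: 54
[1:6]: 51
[2:7]: 51

Max: 54 at [0:5]


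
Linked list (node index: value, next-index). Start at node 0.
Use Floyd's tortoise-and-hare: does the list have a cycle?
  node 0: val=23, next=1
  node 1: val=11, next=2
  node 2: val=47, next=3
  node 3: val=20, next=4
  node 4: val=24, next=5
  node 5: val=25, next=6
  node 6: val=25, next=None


Floyd's tortoise (slow, +1) and hare (fast, +2):
  init: slow=0, fast=0
  step 1: slow=1, fast=2
  step 2: slow=2, fast=4
  step 3: slow=3, fast=6
  step 4: fast -> None, no cycle

Cycle: no


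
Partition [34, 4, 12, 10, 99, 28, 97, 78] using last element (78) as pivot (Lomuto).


Pivot: 78
  34 <= 78: advance i (no swap)
  4 <= 78: advance i (no swap)
  12 <= 78: advance i (no swap)
  10 <= 78: advance i (no swap)
  28 <= 78: swap -> [34, 4, 12, 10, 28, 99, 97, 78]
Place pivot at 5: [34, 4, 12, 10, 28, 78, 97, 99]

Partitioned: [34, 4, 12, 10, 28, 78, 97, 99]


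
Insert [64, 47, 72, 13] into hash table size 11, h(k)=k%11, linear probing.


Insert 64: h=9 -> slot 9
Insert 47: h=3 -> slot 3
Insert 72: h=6 -> slot 6
Insert 13: h=2 -> slot 2

Table: [None, None, 13, 47, None, None, 72, None, None, 64, None]


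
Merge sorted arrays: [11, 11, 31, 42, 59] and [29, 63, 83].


Take 11 from A
Take 11 from A
Take 29 from B
Take 31 from A
Take 42 from A
Take 59 from A

Merged: [11, 11, 29, 31, 42, 59, 63, 83]
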